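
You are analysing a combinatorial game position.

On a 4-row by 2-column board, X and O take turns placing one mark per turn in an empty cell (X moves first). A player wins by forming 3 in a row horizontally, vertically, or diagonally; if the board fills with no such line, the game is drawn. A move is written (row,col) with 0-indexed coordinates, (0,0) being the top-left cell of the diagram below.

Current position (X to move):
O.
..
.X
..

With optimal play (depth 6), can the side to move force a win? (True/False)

p1 X@[O./../.X/..]: (0,1)[OX/../.X/..]+0 (1,0)[O./X./.X/..]+0 (1,1)[O./.X/.X/..]+1* (2,0)[O./../XX/..]+0 (3,0)[O./../.X/X.]+0 (3,1)[O./../.X/.X]+0
p2 O@[O./.X/.X/..]: (0,1)[OO/.X/.X/..]-1* (1,0)[O./OX/.X/..]-1 (2,0)[O./.X/OX/..]-1 (3,0)[O./.X/.X/O.]-1 (3,1)[O./.X/.X/.O]-1
p3 X@[OO/.X/.X/..]: (1,0)[OO/XX/.X/..]+0 (2,0)[OO/.X/XX/..]+0 (3,0)[OO/.X/.X/X.]+0 (3,1)[OO/.X/.X/.X]+1*
p4 O@[OO/.X/.X/.X] terminal -1; root [O./../.X/..] d6

X winning at [O./../.X/..]: True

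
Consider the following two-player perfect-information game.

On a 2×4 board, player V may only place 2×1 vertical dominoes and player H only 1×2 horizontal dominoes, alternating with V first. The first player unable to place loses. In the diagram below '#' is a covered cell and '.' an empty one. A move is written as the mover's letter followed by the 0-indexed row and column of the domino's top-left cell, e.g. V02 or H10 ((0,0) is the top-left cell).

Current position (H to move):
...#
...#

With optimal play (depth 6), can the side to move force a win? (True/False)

ply 1, H at ...#/...# | H00=+1→##.#/...#*; H01=+1→.###/...#; H10=+1→...#/##.#; H11=+1→...#/.###
ply 2, V at ##.#/...# | V02=-1→####/..##*
ply 3, H at ####/..## | H10=+1→####/####*
ply 4: ####/#### is terminal -1 (V); from ...#/...# depth 6

H winning at [...#/...#]: True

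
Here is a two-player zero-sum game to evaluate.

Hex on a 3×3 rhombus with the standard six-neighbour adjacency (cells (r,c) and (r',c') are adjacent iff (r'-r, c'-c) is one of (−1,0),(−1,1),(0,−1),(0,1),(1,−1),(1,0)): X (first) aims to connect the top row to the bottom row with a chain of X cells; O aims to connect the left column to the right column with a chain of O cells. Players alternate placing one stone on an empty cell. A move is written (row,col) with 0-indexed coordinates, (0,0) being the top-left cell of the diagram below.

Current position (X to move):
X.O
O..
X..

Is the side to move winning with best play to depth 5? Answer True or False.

X winning at [X.O/O../X..]: False

[X.O/O../X..] X move#1: (0,1):-1/XXO/O../X..*, (1,1):-1/X.O/OX./X.., (1,2):-1/X.O/O.X/X.., (2,1):-1/X.O/O../XX., (2,2):-1/X.O/O../X.X
[XXO/O../X..] O move#2: (1,1):+1/XXO/OO./X..*, (1,2):-1/XXO/O.O/X.., (2,1):-1/XXO/O../XO., (2,2):-1/XXO/O../X.O
[XXO/OO./X..] end (terminal -1, X#3); searched X.O/O../X.. to 5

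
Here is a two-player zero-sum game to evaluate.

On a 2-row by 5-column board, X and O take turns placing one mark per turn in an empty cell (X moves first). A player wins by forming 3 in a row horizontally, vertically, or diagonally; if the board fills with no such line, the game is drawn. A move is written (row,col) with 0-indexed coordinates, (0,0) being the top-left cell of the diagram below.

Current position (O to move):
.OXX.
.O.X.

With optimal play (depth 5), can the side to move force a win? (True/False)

ply 1, O at .OXX./.O.X. | (0,0)=-1→OOXX./.O.X.; (0,4)=+0→.OXXO/.O.X.*; (1,0)=-1→.OXX./OO.X.; (1,2)=-1→.OXX./.OOX.; (1,4)=-1→.OXX./.O.XO
ply 2, X at .OXXO/.O.X. | (0,0)=+0→XOXXO/.O.X.*; (1,0)=+0→.OXXO/XO.X.; (1,2)=+0→.OXXO/.OXX.; (1,4)=+0→.OXXO/.O.XX
ply 3, O at XOXXO/.O.X. | (1,0)=+0→XOXXO/OO.X.*; (1,2)=+0→XOXXO/.OOX.; (1,4)=+0→XOXXO/.O.XO
ply 4, X at XOXXO/OO.X. | (1,2)=+0→XOXXO/OOXX.*; (1,4)=-1→XOXXO/OO.XX
ply 5, O at XOXXO/OOXX. | (1,4)=+0→XOXXO/OOXXO*
ply 6: XOXXO/OOXXO is terminal +0 (X); from .OXX./.O.X. depth 5

O winning at [.OXX./.O.X.]: False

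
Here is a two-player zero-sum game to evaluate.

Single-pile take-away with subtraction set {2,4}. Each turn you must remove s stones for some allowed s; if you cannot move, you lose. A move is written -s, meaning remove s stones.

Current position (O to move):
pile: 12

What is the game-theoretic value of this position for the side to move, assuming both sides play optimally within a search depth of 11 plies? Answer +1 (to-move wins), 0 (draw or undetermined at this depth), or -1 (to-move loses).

p1 O@[12]: -2[10]-1* -4[8]-1
p2 X@[10]: -2[8]-1 -4[6]+1*
p3 O@[6]: -2[4]-1* -4[2]-1
p4 X@[4]: -2[2]-1 -4[0]+1*
p5 O@[0] terminal -1; root [12] d11

value(12, O) = -1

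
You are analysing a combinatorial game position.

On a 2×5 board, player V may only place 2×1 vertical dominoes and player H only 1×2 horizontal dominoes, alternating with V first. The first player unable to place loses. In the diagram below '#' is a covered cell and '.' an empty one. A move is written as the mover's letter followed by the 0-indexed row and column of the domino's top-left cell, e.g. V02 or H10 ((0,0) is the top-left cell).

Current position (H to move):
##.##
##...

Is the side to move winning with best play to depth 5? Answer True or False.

[##.##/##...] H move#1: H12:+1/##.##/####.*, H13:-1/##.##/##.##
[##.##/####.] end (terminal -1, V#2); searched ##.##/##... to 5

H winning at [##.##/##...]: True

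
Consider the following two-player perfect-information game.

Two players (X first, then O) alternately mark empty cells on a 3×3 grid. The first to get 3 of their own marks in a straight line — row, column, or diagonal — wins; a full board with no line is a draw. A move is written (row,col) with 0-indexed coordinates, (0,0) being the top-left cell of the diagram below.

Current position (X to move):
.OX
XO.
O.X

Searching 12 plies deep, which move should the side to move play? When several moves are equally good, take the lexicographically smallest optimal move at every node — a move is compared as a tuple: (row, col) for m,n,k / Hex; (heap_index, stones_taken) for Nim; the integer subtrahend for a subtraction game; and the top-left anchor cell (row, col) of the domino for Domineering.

X's best at [.OX/XO./O.X]: (1,2)

p1 X@[.OX/XO./O.X]: (0,0)[XOX/XO./O.X]-1 (1,2)[.OX/XOX/O.X]+1* (2,1)[.OX/XO./OXX]+0
p2 O@[.OX/XOX/O.X] terminal -1; root [.OX/XO./O.X] d12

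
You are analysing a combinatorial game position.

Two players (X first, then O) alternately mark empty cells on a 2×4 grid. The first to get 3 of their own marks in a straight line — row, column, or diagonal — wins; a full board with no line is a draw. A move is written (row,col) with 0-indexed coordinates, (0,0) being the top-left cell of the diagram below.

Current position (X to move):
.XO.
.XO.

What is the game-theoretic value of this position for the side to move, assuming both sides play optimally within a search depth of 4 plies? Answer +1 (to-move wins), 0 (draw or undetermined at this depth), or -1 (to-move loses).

ply 1, X at .XO./.XO. | (0,0)=+0→XXO./.XO.*; (0,3)=+0→.XOX/.XO.; (1,0)=+0→.XO./XXO.; (1,3)=+0→.XO./.XOX
ply 2, O at XXO./.XO. | (0,3)=+0→XXOO/.XO.*; (1,0)=+0→XXO./OXO.; (1,3)=+0→XXO./.XOO
ply 3, X at XXOO/.XO. | (1,0)=+0→XXOO/XXO.*; (1,3)=+0→XXOO/.XOX
ply 4, O at XXOO/XXO. | (1,3)=+0→XXOO/XXOO*
ply 5: XXOO/XXOO is terminal +0 (X); from .XO./.XO. depth 4

value(.XO./.XO., X) = 0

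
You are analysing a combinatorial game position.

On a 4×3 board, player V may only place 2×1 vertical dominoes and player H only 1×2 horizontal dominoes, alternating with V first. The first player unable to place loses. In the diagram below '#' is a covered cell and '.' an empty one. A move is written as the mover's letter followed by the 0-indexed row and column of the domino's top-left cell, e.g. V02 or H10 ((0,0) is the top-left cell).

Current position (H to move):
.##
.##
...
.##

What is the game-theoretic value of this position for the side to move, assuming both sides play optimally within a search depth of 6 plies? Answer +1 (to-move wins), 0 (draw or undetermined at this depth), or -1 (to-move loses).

value(.##/.##/.../.##, H) = -1

ply 1, H at .##/.##/.../.## | H20=-1→.##/.##/##./.##*; H21=-1→.##/.##/.##/.##
ply 2, V at .##/.##/##./.## | V00=+1→###/###/##./.##*
ply 3: ###/###/##./.## is terminal -1 (H); from .##/.##/.../.## depth 6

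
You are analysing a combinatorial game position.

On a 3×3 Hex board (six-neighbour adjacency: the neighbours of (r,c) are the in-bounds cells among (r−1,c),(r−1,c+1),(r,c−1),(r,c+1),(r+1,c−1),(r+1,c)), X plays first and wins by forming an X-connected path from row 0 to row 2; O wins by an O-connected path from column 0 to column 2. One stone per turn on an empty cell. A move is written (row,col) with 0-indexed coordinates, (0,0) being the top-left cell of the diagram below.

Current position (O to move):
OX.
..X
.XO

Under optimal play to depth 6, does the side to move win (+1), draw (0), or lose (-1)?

value(OX./..X/.XO, O) = -1

p1 O@[OX./..X/.XO]: (0,2)[OXO/..X/.XO]-1* (1,0)[OX./O.X/.XO]-1 (1,1)[OX./.OX/.XO]-1 (2,0)[OX./..X/OXO]-1
p2 X@[OXO/..X/.XO]: (1,0)[OXO/X.X/.XO]+1* (1,1)[OXO/.XX/.XO]+1 (2,0)[OXO/..X/XXO]+1
p3 O@[OXO/X.X/.XO]: (1,1)[OXO/XOX/.XO]-1* (2,0)[OXO/X.X/OXO]-1
p4 X@[OXO/XOX/.XO]: (2,0)[OXO/XOX/XXO]+1*
p5 O@[OXO/XOX/XXO] terminal -1; root [OX./..X/.XO] d6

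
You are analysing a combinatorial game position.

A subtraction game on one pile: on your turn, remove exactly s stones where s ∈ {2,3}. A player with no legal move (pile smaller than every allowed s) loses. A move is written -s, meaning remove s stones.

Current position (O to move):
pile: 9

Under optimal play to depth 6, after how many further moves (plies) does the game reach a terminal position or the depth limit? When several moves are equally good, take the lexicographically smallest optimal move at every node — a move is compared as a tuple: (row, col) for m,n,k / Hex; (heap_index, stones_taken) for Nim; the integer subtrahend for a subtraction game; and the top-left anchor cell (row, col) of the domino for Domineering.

PV length from [9]: 3 plies

[9] O move#1: -2:-1/7, -3:+1/6*
[6] X move#2: -2:-1/4*, -3:-1/3
[4] O move#3: -2:-1/2, -3:+1/1*
[1] end (terminal -1, X#4); searched 9 to 6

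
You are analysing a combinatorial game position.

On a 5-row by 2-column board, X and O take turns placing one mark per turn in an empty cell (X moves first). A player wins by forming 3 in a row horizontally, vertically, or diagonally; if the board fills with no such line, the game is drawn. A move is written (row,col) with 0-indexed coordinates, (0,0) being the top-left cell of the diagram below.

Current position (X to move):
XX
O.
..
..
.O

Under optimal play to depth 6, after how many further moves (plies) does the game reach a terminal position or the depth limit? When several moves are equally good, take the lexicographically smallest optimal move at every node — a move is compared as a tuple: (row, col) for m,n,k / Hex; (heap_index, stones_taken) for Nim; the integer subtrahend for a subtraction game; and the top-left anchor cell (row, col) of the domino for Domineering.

[XX/O./../../.O] X move#1: (1,1):+0/XX/OX/../../.O*, (2,0):+0/XX/O./X./../.O, (2,1):+0/XX/O./.X/../.O, (3,0):+0/XX/O./../X./.O, (3,1):+0/XX/O./../.X/.O, (4,0):+0/XX/O./../../XO
[XX/OX/../../.O] O move#2: (2,0):-1/XX/OX/O./../.O, (2,1):+0/XX/OX/.O/../.O*, (3,0):-1/XX/OX/../O./.O, (3,1):-1/XX/OX/../.O/.O, (4,0):-1/XX/OX/../../OO
[XX/OX/.O/../.O] X move#3: (2,0):-1/XX/OX/XO/../.O, (3,0):-1/XX/OX/.O/X./.O, (3,1):+0/XX/OX/.O/.X/.O*, (4,0):-1/XX/OX/.O/../XO
[XX/OX/.O/.X/.O] O move#4: (2,0):+0/XX/OX/OO/.X/.O*, (3,0):+0/XX/OX/.O/OX/.O, (4,0):+0/XX/OX/.O/.X/OO
[XX/OX/OO/.X/.O] X move#5: (3,0):+0/XX/OX/OO/XX/.O*, (4,0):-1/XX/OX/OO/.X/XO
[XX/OX/OO/XX/.O] O move#6: (4,0):+0/XX/OX/OO/XX/OO*
[XX/OX/OO/XX/OO] end (terminal +0, X#7); searched XX/O./../../.O to 6

PV length from [XX/O./../../.O]: 6 plies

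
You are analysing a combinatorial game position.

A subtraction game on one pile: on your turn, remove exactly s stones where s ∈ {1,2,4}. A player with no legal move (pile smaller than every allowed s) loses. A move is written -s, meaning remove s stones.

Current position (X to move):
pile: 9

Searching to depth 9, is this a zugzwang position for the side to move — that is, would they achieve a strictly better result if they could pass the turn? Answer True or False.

ply 1, X at 9 | -1=-1→8*; -2=-1→7; -4=-1→5
ply 2, O at 8 | -1=-1→7; -2=+1→6*; -4=-1→4
ply 3, X at 6 | -1=-1→5*; -2=-1→4; -4=-1→2
ply 4, O at 5 | -1=-1→4; -2=+1→3*; -4=-1→1
ply 5, X at 3 | -1=-1→2*; -2=-1→1
ply 6, O at 2 | -1=-1→1; -2=+1→0*
ply 7: 0 is terminal -1 (X); from 9 depth 9
pass branch (O moves first from the same position):
  | ply 1, O at 9 | -1=-1→8*; -2=-1→7; -4=-1→5
  | ply 2, X at 8 | -1=-1→7; -2=+1→6*; -4=-1→4
  | ply 3, O at 6 | -1=-1→5*; -2=-1→4; -4=-1→2
  | ply 4, X at 5 | -1=-1→4; -2=+1→3*; -4=-1→1
  | ply 5, O at 3 | -1=-1→2*; -2=-1→1
  | ply 6, X at 2 | -1=-1→1; -2=+1→0*
  | ply 7: 0 is terminal -1 (O); from 9 depth 9
X moving scores -1; X passing scores +1

zugzwang(9, X) = True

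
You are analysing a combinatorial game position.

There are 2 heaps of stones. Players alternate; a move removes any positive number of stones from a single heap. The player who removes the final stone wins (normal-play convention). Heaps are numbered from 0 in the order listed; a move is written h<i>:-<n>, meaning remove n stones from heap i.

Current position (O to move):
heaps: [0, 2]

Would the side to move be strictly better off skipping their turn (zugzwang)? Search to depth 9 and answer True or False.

ply 1, O at (0,2) | h1:-1=-1→(0,1); h1:-2=+1→(0,0)*
ply 2: (0,0) is terminal -1 (X); from (0,2) depth 9
pass branch (X moves first from the same position):
  | ply 1, X at (0,2) | h1:-1=-1→(0,1); h1:-2=+1→(0,0)*
  | ply 2: (0,0) is terminal -1 (O); from (0,2) depth 9
O moving scores +1; O passing scores -1

zugzwang((0,2), O) = False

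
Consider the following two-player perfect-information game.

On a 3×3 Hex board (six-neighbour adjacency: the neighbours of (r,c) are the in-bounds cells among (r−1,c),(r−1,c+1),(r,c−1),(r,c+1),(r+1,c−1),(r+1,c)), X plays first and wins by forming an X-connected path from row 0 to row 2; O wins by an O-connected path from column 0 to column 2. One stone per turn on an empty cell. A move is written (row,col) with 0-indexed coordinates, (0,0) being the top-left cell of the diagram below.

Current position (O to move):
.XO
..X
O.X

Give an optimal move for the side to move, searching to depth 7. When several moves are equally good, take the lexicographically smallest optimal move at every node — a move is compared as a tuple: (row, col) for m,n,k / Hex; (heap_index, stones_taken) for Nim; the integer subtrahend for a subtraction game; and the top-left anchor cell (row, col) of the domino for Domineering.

O's best at [.XO/..X/O.X]: (1,1)

p1 O@[.XO/..X/O.X]: (0,0)[OXO/..X/O.X]-1 (1,0)[.XO/O.X/O.X]-1 (1,1)[.XO/.OX/O.X]+1* (2,1)[.XO/..X/OOX]-1
p2 X@[.XO/.OX/O.X] terminal -1; root [.XO/..X/O.X] d7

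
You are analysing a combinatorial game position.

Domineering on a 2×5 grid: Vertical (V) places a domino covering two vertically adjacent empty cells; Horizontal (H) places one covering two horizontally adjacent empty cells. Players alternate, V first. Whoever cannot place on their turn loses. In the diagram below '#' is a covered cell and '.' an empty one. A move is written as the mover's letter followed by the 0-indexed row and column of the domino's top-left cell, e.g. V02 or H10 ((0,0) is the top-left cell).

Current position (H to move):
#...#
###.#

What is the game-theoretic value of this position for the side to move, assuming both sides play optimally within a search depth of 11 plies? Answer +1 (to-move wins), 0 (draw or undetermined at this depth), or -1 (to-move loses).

value(#...#/###.#, H) = +1

p1 H@[#...#/###.#]: H01[###.#/###.#]-1 H02[#.###/###.#]+1*
p2 V@[#.###/###.#] terminal -1; root [#...#/###.#] d11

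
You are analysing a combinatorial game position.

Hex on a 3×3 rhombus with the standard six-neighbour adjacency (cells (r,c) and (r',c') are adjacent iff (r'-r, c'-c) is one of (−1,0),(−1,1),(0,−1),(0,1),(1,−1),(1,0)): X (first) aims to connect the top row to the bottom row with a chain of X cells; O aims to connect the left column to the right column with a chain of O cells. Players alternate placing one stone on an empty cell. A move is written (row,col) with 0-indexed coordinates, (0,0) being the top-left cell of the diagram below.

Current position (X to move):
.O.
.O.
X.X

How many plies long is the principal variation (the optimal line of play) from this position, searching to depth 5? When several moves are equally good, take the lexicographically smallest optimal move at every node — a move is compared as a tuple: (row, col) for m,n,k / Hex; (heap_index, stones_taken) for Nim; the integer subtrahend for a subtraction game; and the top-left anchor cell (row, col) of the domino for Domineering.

[.O./.O./X.X] X move#1: (0,0):-1/XO./.O./X.X*, (0,2):-1/.OX/.O./X.X, (1,0):-1/.O./XO./X.X, (1,2):-1/.O./.OX/X.X, (2,1):-1/.O./.O./XXX
[XO./.O./X.X] O move#2: (0,2):-1/XOO/.O./X.X, (1,0):+1/XO./OO./X.X*, (1,2):-1/XO./.OO/X.X, (2,1):-1/XO./.O./XOX
[XO./OO./X.X] X move#3: (0,2):-1/XOX/OO./X.X*, (1,2):-1/XO./OOX/X.X, (2,1):-1/XO./OO./XXX
[XOX/OO./X.X] O move#4: (1,2):+1/XOX/OOO/X.X*, (2,1):-1/XOX/OO./XOX
[XOX/OOO/X.X] end (terminal -1, X#5); searched .O./.O./X.X to 5

PV length from [.O./.O./X.X]: 4 plies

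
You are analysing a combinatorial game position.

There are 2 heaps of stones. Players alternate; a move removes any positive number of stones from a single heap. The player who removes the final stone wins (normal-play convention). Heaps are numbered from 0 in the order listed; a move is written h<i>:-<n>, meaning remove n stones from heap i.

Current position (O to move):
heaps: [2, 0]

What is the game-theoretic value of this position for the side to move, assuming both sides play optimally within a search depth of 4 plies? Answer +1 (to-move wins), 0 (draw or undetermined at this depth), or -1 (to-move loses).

value((2,0), O) = +1

[(2,0)] O move#1: h0:-1:-1/(1,0), h0:-2:+1/(0,0)*
[(0,0)] end (terminal -1, X#2); searched (2,0) to 4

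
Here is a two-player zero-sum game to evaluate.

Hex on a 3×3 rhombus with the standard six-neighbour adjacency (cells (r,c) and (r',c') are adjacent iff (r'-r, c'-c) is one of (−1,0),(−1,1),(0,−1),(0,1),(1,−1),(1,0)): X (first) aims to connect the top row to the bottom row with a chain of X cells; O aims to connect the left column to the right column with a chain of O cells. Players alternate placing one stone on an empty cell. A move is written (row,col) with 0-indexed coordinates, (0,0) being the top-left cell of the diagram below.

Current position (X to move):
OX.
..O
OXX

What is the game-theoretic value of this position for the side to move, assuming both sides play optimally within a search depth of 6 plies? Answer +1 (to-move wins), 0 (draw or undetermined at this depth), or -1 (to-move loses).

value(OX./..O/OXX, X) = +1

[OX./..O/OXX] X move#1: (0,2):-1/OXX/..O/OXX, (1,0):-1/OX./X.O/OXX, (1,1):+1/OX./.XO/OXX*
[OX./.XO/OXX] end (terminal -1, O#2); searched OX./..O/OXX to 6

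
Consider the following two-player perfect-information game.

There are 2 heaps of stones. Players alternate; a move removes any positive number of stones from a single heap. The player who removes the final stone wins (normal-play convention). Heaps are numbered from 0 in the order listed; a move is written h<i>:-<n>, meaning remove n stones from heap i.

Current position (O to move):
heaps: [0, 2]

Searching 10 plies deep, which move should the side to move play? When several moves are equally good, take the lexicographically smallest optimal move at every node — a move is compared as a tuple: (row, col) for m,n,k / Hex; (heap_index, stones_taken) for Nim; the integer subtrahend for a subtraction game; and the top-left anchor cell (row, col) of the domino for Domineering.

p1 O@[(0,2)]: h1:-1[(0,1)]-1 h1:-2[(0,0)]+1*
p2 X@[(0,0)] terminal -1; root [(0,2)] d10

O's best at [(0,2)]: h1:-2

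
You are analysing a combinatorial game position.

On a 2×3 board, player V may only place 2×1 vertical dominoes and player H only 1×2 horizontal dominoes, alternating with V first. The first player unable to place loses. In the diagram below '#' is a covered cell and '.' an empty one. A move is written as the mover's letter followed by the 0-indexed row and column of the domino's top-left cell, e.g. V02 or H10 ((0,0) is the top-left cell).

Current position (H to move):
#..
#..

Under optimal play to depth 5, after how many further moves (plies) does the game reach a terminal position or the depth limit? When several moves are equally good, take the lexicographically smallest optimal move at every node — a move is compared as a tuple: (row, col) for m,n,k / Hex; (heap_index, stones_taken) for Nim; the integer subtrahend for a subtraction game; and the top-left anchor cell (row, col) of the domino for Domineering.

p1 H@[#../#..]: H01[###/#..]+1* H11[#../###]+1
p2 V@[###/#..] terminal -1; root [#../#..] d5

PV length from [#../#..]: 1 ply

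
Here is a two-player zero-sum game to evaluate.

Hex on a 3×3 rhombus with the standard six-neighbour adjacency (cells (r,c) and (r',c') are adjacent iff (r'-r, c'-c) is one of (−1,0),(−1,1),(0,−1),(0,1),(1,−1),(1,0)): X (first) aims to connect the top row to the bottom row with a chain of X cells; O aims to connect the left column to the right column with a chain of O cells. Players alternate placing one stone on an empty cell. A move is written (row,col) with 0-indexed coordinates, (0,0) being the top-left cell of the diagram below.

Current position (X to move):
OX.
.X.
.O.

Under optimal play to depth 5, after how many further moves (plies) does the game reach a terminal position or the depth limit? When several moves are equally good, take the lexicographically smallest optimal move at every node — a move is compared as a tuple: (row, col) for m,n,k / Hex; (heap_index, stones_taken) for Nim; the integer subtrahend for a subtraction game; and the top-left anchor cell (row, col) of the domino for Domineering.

p1 X@[OX./.X./.O.]: (0,2)[OXX/.X./.O.]-1 (1,0)[OX./XX./.O.]-1 (1,2)[OX./.XX/.O.]+1* (2,0)[OX./.X./XO.]+1 (2,2)[OX./.X./.OX]+1
p2 O@[OX./.XX/.O.]: (0,2)[OXO/.XX/.O.]-1* (1,0)[OX./OXX/.O.]-1 (2,0)[OX./.XX/OO.]-1 (2,2)[OX./.XX/.OO]-1
p3 X@[OXO/.XX/.O.]: (1,0)[OXO/XXX/.O.]+1* (2,0)[OXO/.XX/XO.]+1 (2,2)[OXO/.XX/.OX]+1
p4 O@[OXO/XXX/.O.]: (2,0)[OXO/XXX/OO.]-1* (2,2)[OXO/XXX/.OO]-1
p5 X@[OXO/XXX/OO.]: (2,2)[OXO/XXX/OOX]+1*
p6 O@[OXO/XXX/OOX] terminal -1; root [OX./.X./.O.] d5

PV length from [OX./.X./.O.]: 5 plies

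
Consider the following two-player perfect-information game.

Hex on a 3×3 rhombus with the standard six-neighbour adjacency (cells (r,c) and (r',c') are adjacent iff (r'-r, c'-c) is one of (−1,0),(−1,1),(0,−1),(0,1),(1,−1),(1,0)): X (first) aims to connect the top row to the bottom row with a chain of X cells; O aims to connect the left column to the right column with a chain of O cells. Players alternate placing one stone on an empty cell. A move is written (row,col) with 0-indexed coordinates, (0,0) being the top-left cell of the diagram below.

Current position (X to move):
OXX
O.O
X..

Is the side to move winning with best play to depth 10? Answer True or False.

X winning at [OXX/O.O/X..]: True

p1 X@[OXX/O.O/X..]: (1,1)[OXX/OXO/X..]+1* (2,1)[OXX/O.O/XX.]-1 (2,2)[OXX/O.O/X.X]-1
p2 O@[OXX/OXO/X..] terminal -1; root [OXX/O.O/X..] d10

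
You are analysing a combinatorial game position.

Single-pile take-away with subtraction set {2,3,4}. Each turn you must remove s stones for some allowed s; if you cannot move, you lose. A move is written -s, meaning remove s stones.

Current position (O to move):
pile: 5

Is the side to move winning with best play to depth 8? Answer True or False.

O winning at [5]: True

ply 1, O at 5 | -2=-1→3; -3=-1→2; -4=+1→1*
ply 2: 1 is terminal -1 (X); from 5 depth 8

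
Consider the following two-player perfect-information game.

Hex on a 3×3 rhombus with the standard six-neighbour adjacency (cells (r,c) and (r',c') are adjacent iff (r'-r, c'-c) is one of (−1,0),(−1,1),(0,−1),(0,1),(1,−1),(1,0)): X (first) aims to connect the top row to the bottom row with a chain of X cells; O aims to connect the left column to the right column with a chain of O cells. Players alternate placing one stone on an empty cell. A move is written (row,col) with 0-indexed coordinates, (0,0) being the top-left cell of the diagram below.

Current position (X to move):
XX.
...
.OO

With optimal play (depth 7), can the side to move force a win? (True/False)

p1 X@[XX./.../.OO]: (0,2)[XXX/.../.OO]-1 (1,0)[XX./X../.OO]-1 (1,1)[XX./.X./.OO]-1 (1,2)[XX./..X/.OO]-1 (2,0)[XX./.../XOO]+1*
p2 O@[XX./.../XOO]: (0,2)[XXO/.../XOO]-1* (1,0)[XX./O../XOO]-1 (1,1)[XX./.O./XOO]-1 (1,2)[XX./..O/XOO]-1
p3 X@[XXO/.../XOO]: (1,0)[XXO/X../XOO]+1* (1,1)[XXO/.X./XOO]+1 (1,2)[XXO/..X/XOO]+1
p4 O@[XXO/X../XOO] terminal -1; root [XX./.../.OO] d7

X winning at [XX./.../.OO]: True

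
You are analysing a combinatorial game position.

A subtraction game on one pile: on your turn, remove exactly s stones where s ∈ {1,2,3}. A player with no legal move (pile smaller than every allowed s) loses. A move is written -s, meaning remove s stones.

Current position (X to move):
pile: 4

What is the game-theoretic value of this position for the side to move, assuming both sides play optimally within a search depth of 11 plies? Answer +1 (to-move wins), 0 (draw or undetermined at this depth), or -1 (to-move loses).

p1 X@[4]: -1[3]-1* -2[2]-1 -3[1]-1
p2 O@[3]: -1[2]-1 -2[1]-1 -3[0]+1*
p3 X@[0] terminal -1; root [4] d11

value(4, X) = -1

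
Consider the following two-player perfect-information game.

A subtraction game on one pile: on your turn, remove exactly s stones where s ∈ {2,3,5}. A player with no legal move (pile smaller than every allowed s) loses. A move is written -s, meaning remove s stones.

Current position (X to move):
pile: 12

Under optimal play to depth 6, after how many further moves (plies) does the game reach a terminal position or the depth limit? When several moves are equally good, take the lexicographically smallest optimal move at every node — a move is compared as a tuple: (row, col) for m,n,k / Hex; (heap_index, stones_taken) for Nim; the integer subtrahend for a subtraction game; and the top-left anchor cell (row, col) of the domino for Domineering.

PV length from [12]: 3 plies

ply 1, X at 12 | -2=-1→10; -3=-1→9; -5=+1→7*
ply 2, O at 7 | -2=-1→5*; -3=-1→4; -5=-1→2
ply 3, X at 5 | -2=-1→3; -3=-1→2; -5=+1→0*
ply 4: 0 is terminal -1 (O); from 12 depth 6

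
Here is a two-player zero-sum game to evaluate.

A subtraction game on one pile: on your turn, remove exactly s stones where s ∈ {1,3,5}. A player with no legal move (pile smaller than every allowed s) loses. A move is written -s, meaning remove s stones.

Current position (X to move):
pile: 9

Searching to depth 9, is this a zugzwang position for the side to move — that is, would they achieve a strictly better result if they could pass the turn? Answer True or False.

zugzwang(9, X) = False

p1 X@[9]: -1[8]+1* -3[6]+1 -5[4]+1
p2 O@[8]: -1[7]-1* -3[5]-1 -5[3]-1
p3 X@[7]: -1[6]+1* -3[4]+1 -5[2]+1
p4 O@[6]: -1[5]-1* -3[3]-1 -5[1]-1
p5 X@[5]: -1[4]+1* -3[2]+1 -5[0]+1
p6 O@[4]: -1[3]-1* -3[1]-1
p7 X@[3]: -1[2]+1* -3[0]+1
p8 O@[2]: -1[1]-1*
p9 X@[1]: -1[0]+1*
p10 O@[0] terminal -1; root [9] d9
if X skipped the turn, O would face:
~ p1 O@[9]: -1[8]+1* -3[6]+1 -5[4]+1
~ p2 X@[8]: -1[7]-1* -3[5]-1 -5[3]-1
~ p3 O@[7]: -1[6]+1* -3[4]+1 -5[2]+1
~ p4 X@[6]: -1[5]-1* -3[3]-1 -5[1]-1
~ p5 O@[5]: -1[4]+1* -3[2]+1 -5[0]+1
~ p6 X@[4]: -1[3]-1* -3[1]-1
~ p7 O@[3]: -1[2]+1* -3[0]+1
~ p8 X@[2]: -1[1]-1*
~ p9 O@[1]: -1[0]+1*
~ p10 X@[0] terminal -1; root [9] d9
compare (X): move=+1 vs pass=-1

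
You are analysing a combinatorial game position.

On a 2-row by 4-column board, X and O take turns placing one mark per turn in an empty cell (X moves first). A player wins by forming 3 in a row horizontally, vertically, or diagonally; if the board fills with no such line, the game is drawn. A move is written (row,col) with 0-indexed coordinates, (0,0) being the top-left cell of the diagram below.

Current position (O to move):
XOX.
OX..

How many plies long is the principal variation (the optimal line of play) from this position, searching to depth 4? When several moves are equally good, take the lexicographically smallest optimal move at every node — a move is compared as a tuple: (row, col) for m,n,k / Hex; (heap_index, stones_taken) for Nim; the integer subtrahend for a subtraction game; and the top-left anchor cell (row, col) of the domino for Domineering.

PV length from [XOX./OX..]: 3 plies

ply 1, O at XOX./OX.. | (0,3)=+0→XOXO/OX..*; (1,2)=+0→XOX./OXO.; (1,3)=+0→XOX./OX.O
ply 2, X at XOXO/OX.. | (1,2)=+0→XOXO/OXX.*; (1,3)=+0→XOXO/OX.X
ply 3, O at XOXO/OXX. | (1,3)=+0→XOXO/OXXO*
ply 4: XOXO/OXXO is terminal +0 (X); from XOX./OX.. depth 4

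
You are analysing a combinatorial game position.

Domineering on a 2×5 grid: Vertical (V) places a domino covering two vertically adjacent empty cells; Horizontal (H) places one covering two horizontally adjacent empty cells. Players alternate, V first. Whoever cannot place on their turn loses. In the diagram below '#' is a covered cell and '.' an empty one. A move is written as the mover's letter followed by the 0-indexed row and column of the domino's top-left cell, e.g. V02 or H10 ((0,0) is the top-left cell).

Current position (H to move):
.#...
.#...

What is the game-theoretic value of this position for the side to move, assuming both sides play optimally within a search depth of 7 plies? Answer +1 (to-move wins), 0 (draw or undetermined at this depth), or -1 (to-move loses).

p1 H@[.#.../.#...]: H02[.###./.#...]-1* H03[.#.##/.#...]-1 H12[.#.../.###.]-1 H13[.#.../.#.##]-1
p2 V@[.###./.#...]: V00[####./##...]-1 V04[.####/.#..#]+1*
p3 H@[.####/.#..#]: H12[.####/.####]-1*
p4 V@[.####/.####]: V00[#####/#####]+1*
p5 H@[#####/#####] terminal -1; root [.#.../.#...] d7

value(.#.../.#..., H) = -1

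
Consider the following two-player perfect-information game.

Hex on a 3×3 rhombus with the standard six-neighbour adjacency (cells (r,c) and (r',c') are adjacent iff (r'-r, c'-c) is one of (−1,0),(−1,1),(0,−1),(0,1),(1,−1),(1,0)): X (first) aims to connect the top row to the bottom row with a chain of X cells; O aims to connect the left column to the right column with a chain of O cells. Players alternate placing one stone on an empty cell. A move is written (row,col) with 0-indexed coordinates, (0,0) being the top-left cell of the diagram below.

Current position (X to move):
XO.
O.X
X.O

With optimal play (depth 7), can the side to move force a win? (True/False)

ply 1, X at XO./O.X/X.O | (0,2)=+1→XOX/O.X/X.O*; (1,1)=-1→XO./OXX/X.O; (2,1)=-1→XO./O.X/XXO
ply 2, O at XOX/O.X/X.O | (1,1)=-1→XOX/OOX/X.O*; (2,1)=-1→XOX/O.X/XOO
ply 3, X at XOX/OOX/X.O | (2,1)=+1→XOX/OOX/XXO*
ply 4: XOX/OOX/XXO is terminal -1 (O); from XO./O.X/X.O depth 7

X winning at [XO./O.X/X.O]: True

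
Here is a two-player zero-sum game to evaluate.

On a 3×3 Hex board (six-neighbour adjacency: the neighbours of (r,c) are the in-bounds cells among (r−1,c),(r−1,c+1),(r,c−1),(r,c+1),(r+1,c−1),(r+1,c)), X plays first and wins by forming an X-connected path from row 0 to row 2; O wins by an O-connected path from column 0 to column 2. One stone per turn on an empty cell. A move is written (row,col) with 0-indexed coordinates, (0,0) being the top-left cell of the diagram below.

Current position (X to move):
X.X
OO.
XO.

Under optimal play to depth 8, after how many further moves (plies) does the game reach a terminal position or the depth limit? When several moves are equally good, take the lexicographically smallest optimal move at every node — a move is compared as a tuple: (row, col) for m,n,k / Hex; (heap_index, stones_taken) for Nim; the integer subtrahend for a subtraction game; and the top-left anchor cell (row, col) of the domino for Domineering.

PV length from [X.X/OO./XO.]: 2 plies

ply 1, X at X.X/OO./XO. | (0,1)=-1→XXX/OO./XO.*; (1,2)=-1→X.X/OOX/XO.; (2,2)=-1→X.X/OO./XOX
ply 2, O at XXX/OO./XO. | (1,2)=+1→XXX/OOO/XO.*; (2,2)=+1→XXX/OO./XOO
ply 3: XXX/OOO/XO. is terminal -1 (X); from X.X/OO./XO. depth 8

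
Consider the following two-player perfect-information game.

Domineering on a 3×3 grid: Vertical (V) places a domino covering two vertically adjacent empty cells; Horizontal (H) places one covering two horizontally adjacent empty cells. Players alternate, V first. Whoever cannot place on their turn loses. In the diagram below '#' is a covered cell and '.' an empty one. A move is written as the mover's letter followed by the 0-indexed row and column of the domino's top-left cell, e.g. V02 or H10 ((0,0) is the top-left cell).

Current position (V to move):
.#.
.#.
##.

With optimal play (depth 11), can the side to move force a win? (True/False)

ply 1, V at .#./.#./##. | V00=+1→##./##./##.*; V02=+1→.##/.##/##.; V12=+1→.#./.##/###
ply 2: ##./##./##. is terminal -1 (H); from .#./.#./##. depth 11

V winning at [.#./.#./##.]: True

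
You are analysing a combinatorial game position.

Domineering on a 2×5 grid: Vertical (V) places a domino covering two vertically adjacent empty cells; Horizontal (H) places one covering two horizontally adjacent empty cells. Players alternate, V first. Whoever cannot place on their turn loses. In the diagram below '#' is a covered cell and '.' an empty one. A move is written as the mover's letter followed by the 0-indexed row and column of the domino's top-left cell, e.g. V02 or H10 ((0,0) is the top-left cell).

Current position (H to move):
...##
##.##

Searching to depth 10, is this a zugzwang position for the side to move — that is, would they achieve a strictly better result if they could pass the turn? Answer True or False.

ply 1, H at ...##/##.## | H00=-1→##.##/##.##; H01=+1→.####/##.##*
ply 2: .####/##.## is terminal -1 (V); from ...##/##.## depth 10
pass branch (V moves first from the same position):
  | ply 1, V at ...##/##.## | V02=-1→..###/#####*
  | ply 2, H at ..###/##### | H00=+1→#####/#####*
  | ply 3: #####/##### is terminal -1 (V); from ...##/##.## depth 10
H moving scores +1; H passing scores +1

zugzwang(...##/##.##, H) = False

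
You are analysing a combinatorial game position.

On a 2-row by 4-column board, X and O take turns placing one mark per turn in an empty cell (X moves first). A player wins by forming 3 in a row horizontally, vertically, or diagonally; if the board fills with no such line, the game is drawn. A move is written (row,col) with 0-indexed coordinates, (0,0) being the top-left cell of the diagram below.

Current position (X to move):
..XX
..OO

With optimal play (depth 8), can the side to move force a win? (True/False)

X winning at [..XX/..OO]: True

p1 X@[..XX/..OO]: (0,0)[X.XX/..OO]-1 (0,1)[.XXX/..OO]+1* (1,0)[..XX/X.OO]-1 (1,1)[..XX/.XOO]+0
p2 O@[.XXX/..OO] terminal -1; root [..XX/..OO] d8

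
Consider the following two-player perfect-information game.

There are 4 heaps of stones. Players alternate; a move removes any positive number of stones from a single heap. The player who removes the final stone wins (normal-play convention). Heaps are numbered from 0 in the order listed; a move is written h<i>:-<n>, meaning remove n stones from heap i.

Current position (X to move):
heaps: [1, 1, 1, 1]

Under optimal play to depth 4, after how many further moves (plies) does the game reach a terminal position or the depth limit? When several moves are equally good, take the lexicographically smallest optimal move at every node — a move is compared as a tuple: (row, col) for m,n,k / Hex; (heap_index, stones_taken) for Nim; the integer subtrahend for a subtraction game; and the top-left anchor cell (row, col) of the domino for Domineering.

p1 X@[(1,1,1,1)]: h0:-1[(0,1,1,1)]-1* h1:-1[(1,0,1,1)]-1 h2:-1[(1,1,0,1)]-1 h3:-1[(1,1,1,0)]-1
p2 O@[(0,1,1,1)]: h1:-1[(0,0,1,1)]+1* h2:-1[(0,1,0,1)]+1 h3:-1[(0,1,1,0)]+1
p3 X@[(0,0,1,1)]: h2:-1[(0,0,0,1)]-1* h3:-1[(0,0,1,0)]-1
p4 O@[(0,0,0,1)]: h3:-1[(0,0,0,0)]+1*
p5 X@[(0,0,0,0)] terminal -1; root [(1,1,1,1)] d4

PV length from [(1,1,1,1)]: 4 plies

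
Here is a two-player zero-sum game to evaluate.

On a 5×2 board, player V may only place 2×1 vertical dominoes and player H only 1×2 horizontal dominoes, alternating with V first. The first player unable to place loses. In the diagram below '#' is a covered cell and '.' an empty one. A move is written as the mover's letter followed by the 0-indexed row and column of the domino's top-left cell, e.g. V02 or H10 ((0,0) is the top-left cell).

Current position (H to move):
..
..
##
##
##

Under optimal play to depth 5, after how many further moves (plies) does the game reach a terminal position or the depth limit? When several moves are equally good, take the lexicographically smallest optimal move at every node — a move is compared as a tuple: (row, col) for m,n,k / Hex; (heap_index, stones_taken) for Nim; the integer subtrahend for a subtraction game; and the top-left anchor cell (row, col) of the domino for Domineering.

ply 1, H at ../../##/##/## | H00=+1→##/../##/##/##*; H10=+1→../##/##/##/##
ply 2: ##/../##/##/## is terminal -1 (V); from ../../##/##/## depth 5

PV length from [../../##/##/##]: 1 ply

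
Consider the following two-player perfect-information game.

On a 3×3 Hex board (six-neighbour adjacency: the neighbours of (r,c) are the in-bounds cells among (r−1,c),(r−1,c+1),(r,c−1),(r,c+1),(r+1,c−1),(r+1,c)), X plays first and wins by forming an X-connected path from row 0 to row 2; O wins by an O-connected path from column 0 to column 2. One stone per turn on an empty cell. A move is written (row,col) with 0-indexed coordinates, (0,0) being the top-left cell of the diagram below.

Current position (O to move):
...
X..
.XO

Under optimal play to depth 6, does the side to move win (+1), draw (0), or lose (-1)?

[.../X../.XO] O move#1: (0,0):-1/O../X../.XO*, (0,1):-1/.O./X../.XO, (0,2):-1/..O/X../.XO, (1,1):-1/.../XO./.XO, (1,2):-1/.../X.O/.XO, (2,0):-1/.../X../OXO
[O../X../.XO] X move#2: (0,1):+1/OX./X../.XO*, (0,2):+1/O.X/X../.XO, (1,1):+1/O../XX./.XO, (1,2):+1/O../X.X/.XO, (2,0):+1/O../X../XXO
[OX./X../.XO] O move#3: (0,2):-1/OXO/X../.XO*, (1,1):-1/OX./XO./.XO, (1,2):-1/OX./X.O/.XO, (2,0):-1/OX./X../OXO
[OXO/X../.XO] X move#4: (1,1):+1/OXO/XX./.XO*, (1,2):+1/OXO/X.X/.XO, (2,0):+1/OXO/X../XXO
[OXO/XX./.XO] end (terminal -1, O#5); searched .../X../.XO to 6

value(.../X../.XO, O) = -1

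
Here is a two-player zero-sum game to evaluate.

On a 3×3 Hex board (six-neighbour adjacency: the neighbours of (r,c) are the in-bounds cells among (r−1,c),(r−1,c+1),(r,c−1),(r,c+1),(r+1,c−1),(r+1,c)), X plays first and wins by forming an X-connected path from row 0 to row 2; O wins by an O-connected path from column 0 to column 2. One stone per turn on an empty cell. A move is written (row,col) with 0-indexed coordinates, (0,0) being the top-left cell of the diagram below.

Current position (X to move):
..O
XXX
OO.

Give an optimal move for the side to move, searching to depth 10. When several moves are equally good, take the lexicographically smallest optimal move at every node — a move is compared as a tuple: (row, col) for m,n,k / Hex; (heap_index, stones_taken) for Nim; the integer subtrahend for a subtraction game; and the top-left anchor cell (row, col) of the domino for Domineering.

ply 1, X at ..O/XXX/OO. | (0,0)=-1→X.O/XXX/OO.; (0,1)=-1→.XO/XXX/OO.; (2,2)=+1→..O/XXX/OOX*
ply 2, O at ..O/XXX/OOX | (0,0)=-1→O.O/XXX/OOX*; (0,1)=-1→.OO/XXX/OOX
ply 3, X at O.O/XXX/OOX | (0,1)=+1→OXO/XXX/OOX*
ply 4: OXO/XXX/OOX is terminal -1 (O); from ..O/XXX/OO. depth 10

X's best at [..O/XXX/OO.]: (2,2)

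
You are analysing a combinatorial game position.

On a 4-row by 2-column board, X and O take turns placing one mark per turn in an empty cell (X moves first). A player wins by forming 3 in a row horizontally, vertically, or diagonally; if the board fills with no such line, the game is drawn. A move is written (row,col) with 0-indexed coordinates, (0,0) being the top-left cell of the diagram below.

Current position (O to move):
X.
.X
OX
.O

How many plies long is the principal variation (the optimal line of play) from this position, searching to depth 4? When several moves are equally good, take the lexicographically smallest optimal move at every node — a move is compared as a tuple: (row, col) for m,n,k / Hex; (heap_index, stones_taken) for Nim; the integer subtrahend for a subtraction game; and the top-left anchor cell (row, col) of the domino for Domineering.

PV length from [X./.X/OX/.O]: 3 plies

ply 1, O at X./.X/OX/.O | (0,1)=+0→XO/.X/OX/.O*; (1,0)=-1→X./OX/OX/.O; (3,0)=-1→X./.X/OX/OO
ply 2, X at XO/.X/OX/.O | (1,0)=+0→XO/XX/OX/.O*; (3,0)=+0→XO/.X/OX/XO
ply 3, O at XO/XX/OX/.O | (3,0)=+0→XO/XX/OX/OO*
ply 4: XO/XX/OX/OO is terminal +0 (X); from X./.X/OX/.O depth 4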